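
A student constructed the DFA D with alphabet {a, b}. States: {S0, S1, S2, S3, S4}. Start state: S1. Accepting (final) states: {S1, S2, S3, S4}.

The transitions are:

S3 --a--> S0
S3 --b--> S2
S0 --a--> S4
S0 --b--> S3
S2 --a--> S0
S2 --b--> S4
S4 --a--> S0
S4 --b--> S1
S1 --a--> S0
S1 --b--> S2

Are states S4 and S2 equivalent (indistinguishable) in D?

Yes

Every state is reachable, so we keep all 5.
P0 = {S1,S2,S3,S4} | {S0}.
The partition is now stable with 2 blocks: {S1,S2,S3,S4} | {S0}.
S4 and S2 lie in the same block of the stable partition, so they are equivalent — no string distinguishes them.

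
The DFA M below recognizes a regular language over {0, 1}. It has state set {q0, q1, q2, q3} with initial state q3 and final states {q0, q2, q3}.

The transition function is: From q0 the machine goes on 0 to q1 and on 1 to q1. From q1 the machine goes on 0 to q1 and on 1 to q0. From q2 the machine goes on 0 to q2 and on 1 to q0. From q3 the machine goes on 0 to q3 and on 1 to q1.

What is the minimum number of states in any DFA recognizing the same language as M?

3

First remove the unreachable states {q2}; 3 states remain.
Initial partition by acceptance: {q0,q3} | {q1}.
Refine {q0,q3} on symbol 0: members go to different blocks, giving {q0} and {q3}.
No further refinement is possible. Final partition (3 blocks): {q0} | {q1} | {q3}.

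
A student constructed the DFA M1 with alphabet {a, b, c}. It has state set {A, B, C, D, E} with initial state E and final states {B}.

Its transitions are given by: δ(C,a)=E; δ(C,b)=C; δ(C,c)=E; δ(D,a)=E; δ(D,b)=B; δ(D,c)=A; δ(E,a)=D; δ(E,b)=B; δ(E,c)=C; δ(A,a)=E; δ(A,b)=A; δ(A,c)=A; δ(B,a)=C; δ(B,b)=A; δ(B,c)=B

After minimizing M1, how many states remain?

P0 = {B} | {A,C,D,E}.
Split {A,C,D,E} by δ(·,b) → {A,C} and {D,E}.
Refine {A,C} on symbol c: members go to different blocks, giving {A} and {C}.
On input c, block {D,E} splits into {D} and {E}.
The partition is now stable with 5 blocks: {B} | {A} | {D} | {C} | {E}.

5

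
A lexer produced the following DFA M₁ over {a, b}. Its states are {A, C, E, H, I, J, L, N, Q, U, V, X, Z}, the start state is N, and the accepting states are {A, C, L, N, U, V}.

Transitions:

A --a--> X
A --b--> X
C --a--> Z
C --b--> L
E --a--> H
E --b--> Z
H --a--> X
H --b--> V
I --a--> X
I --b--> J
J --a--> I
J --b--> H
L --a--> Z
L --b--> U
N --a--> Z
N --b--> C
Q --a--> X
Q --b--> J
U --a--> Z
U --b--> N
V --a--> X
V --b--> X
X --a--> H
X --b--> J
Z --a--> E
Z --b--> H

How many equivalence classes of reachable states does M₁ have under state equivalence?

8

Reachable states from the start: {C,E,H,I,J,L,N,U,V,X,Z}. Unreachable: {A,Q} — drop them.
Initial partition by acceptance: {C,L,N,U,V} | {E,H,I,J,X,Z}.
Refine {C,L,N,U,V} on symbol b: members go to different blocks, giving {C,L,N,U} and {V}.
On input b, block {E,H,I,J,X,Z} splits into {E,I,J,X,Z} and {H}.
Split {E,I,J,X,Z} by δ(·,a) → {I,J,Z} and {E,X}.
Refine {I,J,Z} on symbol a: members go to different blocks, giving {I,Z} and {J}.
On input b, block {I,Z} splits into {I} and {Z}.
Refine {E,X} on symbol b: members go to different blocks, giving {E} and {X}.
No further refinement is possible. Final partition (8 blocks): {C,L,N,U} | {I} | {V} | {H} | {E} | {J} | {Z} | {X}.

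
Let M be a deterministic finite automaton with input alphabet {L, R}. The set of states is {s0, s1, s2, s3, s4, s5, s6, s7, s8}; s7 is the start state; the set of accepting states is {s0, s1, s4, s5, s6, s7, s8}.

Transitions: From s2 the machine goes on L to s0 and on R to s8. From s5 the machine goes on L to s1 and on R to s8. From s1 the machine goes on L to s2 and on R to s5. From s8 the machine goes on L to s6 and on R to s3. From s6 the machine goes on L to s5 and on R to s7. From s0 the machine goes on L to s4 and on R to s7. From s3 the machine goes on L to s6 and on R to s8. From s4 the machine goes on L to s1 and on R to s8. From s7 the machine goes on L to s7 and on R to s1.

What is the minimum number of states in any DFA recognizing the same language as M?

6

All states are reachable from the start state.
Start with accepting vs non-accepting: {s0,s1,s4,s5,s6,s7,s8} | {s2,s3}.
Refine {s0,s1,s4,s5,s6,s7,s8} on symbol L: members go to different blocks, giving {s0,s4,s5,s6,s7,s8} and {s1}.
On input L, block {s0,s4,s5,s6,s7,s8} splits into {s0,s6,s7,s8} and {s4,s5}.
Refine {s0,s6,s7,s8} on symbol L: members go to different blocks, giving {s0,s6} and {s7,s8}.
Refine {s7,s8} on symbol L: members go to different blocks, giving {s7} and {s8}.
No further refinement is possible. Final partition (6 blocks): {s0,s6} | {s2,s3} | {s1} | {s4,s5} | {s7} | {s8}.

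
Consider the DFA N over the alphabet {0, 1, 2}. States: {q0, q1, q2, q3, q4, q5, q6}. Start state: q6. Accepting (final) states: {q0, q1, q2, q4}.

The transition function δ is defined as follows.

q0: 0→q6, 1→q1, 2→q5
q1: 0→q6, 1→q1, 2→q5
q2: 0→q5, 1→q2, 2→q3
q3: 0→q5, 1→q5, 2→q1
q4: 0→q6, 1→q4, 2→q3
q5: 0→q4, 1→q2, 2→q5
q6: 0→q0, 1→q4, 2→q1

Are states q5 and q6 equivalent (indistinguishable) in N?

No

All states are reachable from the start state.
Initial partition by acceptance: {q0,q1,q2,q4} | {q3,q5,q6}.
Split {q3,q5,q6} by δ(·,0) → {q5,q6} and {q3}.
Split {q0,q1,q2,q4} by δ(·,2) → {q0,q1} and {q2,q4}.
Refine {q5,q6} on symbol 0: members go to different blocks, giving {q5} and {q6}.
Refine {q2,q4} on symbol 0: members go to different blocks, giving {q2} and {q4}.
Stable partition: {q0,q1} | {q5} | {q3} | {q2} | {q6} | {q4} — 6 equivalence classes.
q5 and q6 end up in different blocks, so they are distinguishable. For instance, the string '2' is accepted from only q6.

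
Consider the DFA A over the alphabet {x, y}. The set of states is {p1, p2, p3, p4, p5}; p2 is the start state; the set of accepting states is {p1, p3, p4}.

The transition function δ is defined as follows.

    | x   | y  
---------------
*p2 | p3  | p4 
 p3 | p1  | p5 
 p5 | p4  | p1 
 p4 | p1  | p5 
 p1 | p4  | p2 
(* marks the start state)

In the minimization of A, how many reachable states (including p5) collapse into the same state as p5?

All states are reachable from the start state.
P0 = {p1,p3,p4} | {p2,p5}.
No further refinement is possible. Final partition (2 blocks): {p1,p3,p4} | {p2,p5}.
The equivalence class containing p5 is {p2,p5}, of size 2.

2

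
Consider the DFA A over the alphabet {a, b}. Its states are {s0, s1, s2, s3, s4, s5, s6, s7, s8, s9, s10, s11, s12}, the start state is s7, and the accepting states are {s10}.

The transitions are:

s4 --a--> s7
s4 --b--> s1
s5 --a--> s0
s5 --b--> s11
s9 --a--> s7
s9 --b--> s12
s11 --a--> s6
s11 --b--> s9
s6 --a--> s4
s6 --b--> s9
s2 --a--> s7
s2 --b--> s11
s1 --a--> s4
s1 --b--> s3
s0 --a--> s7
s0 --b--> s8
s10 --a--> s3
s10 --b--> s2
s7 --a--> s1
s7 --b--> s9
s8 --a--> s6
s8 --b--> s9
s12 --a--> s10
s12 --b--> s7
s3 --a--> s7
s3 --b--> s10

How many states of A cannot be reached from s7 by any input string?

Starting at s7 and following transitions, the reachable set is {s1, s2, s3, s4, s6, s7, s9, s10, s11, s12}. That leaves s0, s5, s8 unreachable — 3 in total.

3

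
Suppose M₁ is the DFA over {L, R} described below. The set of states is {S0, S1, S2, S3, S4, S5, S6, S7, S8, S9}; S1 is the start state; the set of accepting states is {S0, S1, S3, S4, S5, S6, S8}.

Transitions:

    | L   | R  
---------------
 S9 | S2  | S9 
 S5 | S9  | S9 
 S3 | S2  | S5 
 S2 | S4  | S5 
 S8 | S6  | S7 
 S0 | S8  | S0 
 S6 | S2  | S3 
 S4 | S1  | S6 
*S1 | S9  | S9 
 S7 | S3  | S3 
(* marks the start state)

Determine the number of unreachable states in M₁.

3

BFS from S1 reaches {S1, S2, S3, S4, S5, S6, S9}; the 3 state(s) S0, S7, S8 are never visited.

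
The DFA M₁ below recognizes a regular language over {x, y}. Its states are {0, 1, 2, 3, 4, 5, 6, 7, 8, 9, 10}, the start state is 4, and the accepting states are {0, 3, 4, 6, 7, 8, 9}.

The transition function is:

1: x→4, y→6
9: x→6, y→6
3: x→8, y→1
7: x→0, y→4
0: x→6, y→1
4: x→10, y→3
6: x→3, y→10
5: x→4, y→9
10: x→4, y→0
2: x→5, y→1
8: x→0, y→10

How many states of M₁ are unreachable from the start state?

4

Starting at 4 and following transitions, the reachable set is {0, 1, 3, 4, 6, 8, 10}. That leaves 2, 5, 7, 9 unreachable — 4 in total.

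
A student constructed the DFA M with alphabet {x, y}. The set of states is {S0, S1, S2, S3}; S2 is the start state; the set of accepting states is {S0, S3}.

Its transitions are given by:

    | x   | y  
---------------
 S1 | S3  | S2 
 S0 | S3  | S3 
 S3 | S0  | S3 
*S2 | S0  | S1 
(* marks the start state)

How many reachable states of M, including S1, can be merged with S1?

All states are reachable from the start state.
Initial partition by acceptance: {S0,S3} | {S1,S2}.
No further refinement is possible. Final partition (2 blocks): {S0,S3} | {S1,S2}.
State S1 belongs to the block {S1,S2}, which has 2 states.

2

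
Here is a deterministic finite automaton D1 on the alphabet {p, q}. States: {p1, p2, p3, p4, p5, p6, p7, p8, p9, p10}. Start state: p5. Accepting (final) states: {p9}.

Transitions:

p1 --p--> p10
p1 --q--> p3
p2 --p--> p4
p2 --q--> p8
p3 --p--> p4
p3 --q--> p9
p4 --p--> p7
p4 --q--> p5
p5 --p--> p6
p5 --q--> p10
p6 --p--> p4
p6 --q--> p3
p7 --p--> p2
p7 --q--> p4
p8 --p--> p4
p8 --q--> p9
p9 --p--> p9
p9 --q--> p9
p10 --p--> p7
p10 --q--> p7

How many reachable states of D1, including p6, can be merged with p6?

States {p1} cannot be reached from the start state, so discard them.
Start with accepting vs non-accepting: {p9} | {p2,p3,p4,p5,p6,p7,p8,p10}.
Split {p2,p3,p4,p5,p6,p7,p8,p10} by δ(·,q) → {p2,p4,p5,p6,p7,p10} and {p3,p8}.
On input q, block {p2,p4,p5,p6,p7,p10} splits into {p4,p5,p7,p10} and {p2,p6}.
Refine {p4,p5,p7,p10} on symbol p: members go to different blocks, giving {p4,p10} and {p5,p7}.
Stable partition: {p9} | {p4,p10} | {p3,p8} | {p2,p6} | {p5,p7} — 5 equivalence classes.
State p6 belongs to the block {p2,p6}, which has 2 states.

2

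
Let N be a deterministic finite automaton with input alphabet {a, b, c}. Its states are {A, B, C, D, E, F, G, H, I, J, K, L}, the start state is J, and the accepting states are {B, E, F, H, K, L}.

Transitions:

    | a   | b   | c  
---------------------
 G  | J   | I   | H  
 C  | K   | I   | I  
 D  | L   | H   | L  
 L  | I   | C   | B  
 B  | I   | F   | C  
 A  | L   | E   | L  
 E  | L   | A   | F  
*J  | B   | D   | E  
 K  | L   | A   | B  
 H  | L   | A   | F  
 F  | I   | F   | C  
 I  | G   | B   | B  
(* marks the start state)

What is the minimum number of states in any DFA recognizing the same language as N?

Every state is reachable, so we keep all 12.
Initial partition by acceptance: {B,E,F,H,K,L} | {A,C,D,G,I,J}.
Refine {B,E,F,H,K,L} on symbol a: members go to different blocks, giving {B,F,L} and {E,H,K}.
Refine {B,F,L} on symbol b: members go to different blocks, giving {B,F} and {L}.
On input a, block {A,C,D,G,I,J} splits into {A,D} and {G,I} and {C} and {J}.
Refine {G,I} on symbol a: members go to different blocks, giving {G} and {I}.
No further refinement is possible. Final partition (8 blocks): {B,F} | {A,D} | {E,H,K} | {L} | {G} | {C} | {J} | {I}.

8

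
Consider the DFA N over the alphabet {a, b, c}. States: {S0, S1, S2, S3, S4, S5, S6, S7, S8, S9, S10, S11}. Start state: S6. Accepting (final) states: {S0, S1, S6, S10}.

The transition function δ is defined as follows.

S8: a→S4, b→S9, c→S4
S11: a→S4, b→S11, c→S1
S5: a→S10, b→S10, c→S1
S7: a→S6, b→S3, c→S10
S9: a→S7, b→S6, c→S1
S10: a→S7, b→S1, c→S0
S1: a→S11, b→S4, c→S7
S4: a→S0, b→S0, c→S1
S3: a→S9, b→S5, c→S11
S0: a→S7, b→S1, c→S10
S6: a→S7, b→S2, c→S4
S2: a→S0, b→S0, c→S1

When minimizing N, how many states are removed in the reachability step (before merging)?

1

No path from S6 leads to S8; the other 11 states are all reachable.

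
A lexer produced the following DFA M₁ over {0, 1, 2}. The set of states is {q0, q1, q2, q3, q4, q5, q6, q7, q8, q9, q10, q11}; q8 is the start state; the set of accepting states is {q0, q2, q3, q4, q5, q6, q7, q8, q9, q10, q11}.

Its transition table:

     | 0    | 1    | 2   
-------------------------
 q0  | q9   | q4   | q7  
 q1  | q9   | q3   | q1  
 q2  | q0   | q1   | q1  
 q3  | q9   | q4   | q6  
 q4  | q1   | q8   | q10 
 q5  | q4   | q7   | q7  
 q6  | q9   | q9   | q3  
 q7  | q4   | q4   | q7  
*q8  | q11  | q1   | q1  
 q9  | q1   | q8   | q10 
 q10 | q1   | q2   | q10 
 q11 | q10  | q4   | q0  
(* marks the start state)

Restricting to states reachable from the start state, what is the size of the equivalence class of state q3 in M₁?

Reachable states from the start: {q0,q1,q2,q3,q4,q6,q7,q8,q9,q10,q11}. Unreachable: {q5} — drop them.
P0 = {q0,q2,q3,q4,q6,q7,q8,q9,q10,q11} | {q1}.
On input 0, block {q0,q2,q3,q4,q6,q7,q8,q9,q10,q11} splits into {q0,q2,q3,q6,q7,q8,q11} and {q4,q9,q10}.
Refine {q0,q2,q3,q6,q7,q8,q11} on symbol 0: members go to different blocks, giving {q0,q3,q6,q7,q11} and {q2,q8}.
Stable partition: {q0,q3,q6,q7,q11} | {q1} | {q4,q9,q10} | {q2,q8} — 4 equivalence classes.
The equivalence class containing q3 is {q0,q3,q6,q7,q11}, of size 5.

5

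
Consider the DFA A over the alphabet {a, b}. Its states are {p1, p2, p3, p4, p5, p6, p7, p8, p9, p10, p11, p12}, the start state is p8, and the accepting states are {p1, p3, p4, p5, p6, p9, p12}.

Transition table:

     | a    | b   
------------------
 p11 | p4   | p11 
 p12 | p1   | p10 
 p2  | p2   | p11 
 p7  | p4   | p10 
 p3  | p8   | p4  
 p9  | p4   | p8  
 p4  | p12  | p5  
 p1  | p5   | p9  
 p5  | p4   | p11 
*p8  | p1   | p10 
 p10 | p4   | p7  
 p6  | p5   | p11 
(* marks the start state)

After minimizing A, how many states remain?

Reachable states from the start: {p1,p4,p5,p7,p8,p9,p10,p11,p12}. Unreachable: {p2,p3,p6} — drop them.
P0 = {p1,p4,p5,p9,p12} | {p7,p8,p10,p11}.
Split {p1,p4,p5,p9,p12} by δ(·,b) → {p5,p9,p12} and {p1,p4}.
Stable partition: {p5,p9,p12} | {p7,p8,p10,p11} | {p1,p4} — 3 equivalence classes.

3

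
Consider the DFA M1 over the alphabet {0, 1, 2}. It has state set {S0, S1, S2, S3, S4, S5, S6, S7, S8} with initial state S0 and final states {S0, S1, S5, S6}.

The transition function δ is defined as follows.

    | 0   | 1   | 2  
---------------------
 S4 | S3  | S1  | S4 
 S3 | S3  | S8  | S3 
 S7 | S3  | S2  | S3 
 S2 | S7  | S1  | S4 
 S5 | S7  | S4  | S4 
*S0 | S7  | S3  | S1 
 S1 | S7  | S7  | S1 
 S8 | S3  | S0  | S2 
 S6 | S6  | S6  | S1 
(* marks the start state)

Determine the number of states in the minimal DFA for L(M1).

States {S5,S6} cannot be reached from the start state, so discard them.
P0 = {S0,S1} | {S2,S3,S4,S7,S8}.
Refine {S2,S3,S4,S7,S8} on symbol 1: members go to different blocks, giving {S2,S4,S8} and {S3,S7}.
Stable partition: {S0,S1} | {S2,S4,S8} | {S3,S7} — 3 equivalence classes.

3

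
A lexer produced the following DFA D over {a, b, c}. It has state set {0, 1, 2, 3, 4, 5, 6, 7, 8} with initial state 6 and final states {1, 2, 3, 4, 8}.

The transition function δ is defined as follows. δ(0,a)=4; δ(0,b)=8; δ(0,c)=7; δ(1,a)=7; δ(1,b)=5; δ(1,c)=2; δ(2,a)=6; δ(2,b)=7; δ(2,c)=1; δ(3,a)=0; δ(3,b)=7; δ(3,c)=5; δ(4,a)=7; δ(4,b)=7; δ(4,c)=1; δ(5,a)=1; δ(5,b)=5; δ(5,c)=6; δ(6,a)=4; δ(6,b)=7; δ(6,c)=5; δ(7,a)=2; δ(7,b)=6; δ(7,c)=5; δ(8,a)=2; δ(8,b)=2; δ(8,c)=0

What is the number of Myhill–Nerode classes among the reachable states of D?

First remove the unreachable states {0,3,8}; 6 states remain.
P0 = {1,2,4} | {5,6,7}.
No further refinement is possible. Final partition (2 blocks): {1,2,4} | {5,6,7}.

2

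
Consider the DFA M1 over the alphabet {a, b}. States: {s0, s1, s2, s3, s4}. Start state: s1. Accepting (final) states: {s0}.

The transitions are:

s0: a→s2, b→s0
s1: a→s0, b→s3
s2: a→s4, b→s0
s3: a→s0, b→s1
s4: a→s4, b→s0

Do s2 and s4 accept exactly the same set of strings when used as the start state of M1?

Initial partition by acceptance: {s0} | {s1,s2,s3,s4}.
Refine {s1,s2,s3,s4} on symbol a: members go to different blocks, giving {s1,s3} and {s2,s4}.
Stable partition: {s0} | {s1,s3} | {s2,s4} — 3 equivalence classes.
s2 and s4 lie in the same block of the stable partition, so they are equivalent — no string distinguishes them.

Yes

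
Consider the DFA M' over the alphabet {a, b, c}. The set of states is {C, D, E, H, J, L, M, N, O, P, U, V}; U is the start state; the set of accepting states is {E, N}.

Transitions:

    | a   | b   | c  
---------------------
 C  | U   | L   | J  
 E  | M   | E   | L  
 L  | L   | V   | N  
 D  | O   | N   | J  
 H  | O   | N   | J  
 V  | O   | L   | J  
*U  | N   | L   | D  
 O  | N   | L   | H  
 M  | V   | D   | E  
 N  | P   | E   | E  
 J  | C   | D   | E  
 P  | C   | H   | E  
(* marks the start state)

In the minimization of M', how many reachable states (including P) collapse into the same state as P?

3

Every state is reachable, so we keep all 12.
Start with accepting vs non-accepting: {E,N} | {C,D,H,J,L,M,O,P,U,V}.
On input c, block {E,N} splits into {E} and {N}.
On input a, block {C,D,H,J,L,M,O,P,U,V} splits into {C,D,H,J,L,M,P,V} and {O,U}.
On input a, block {C,D,H,J,L,M,P,V} splits into {C,D,H,V} and {J,L,M,P}.
On input b, block {C,D,H,V} splits into {D,H} and {C,V}.
On input a, block {J,L,M,P} splits into {J,M,P} and {L}.
Stable partition: {E} | {D,H} | {N} | {O,U} | {J,M,P} | {C,V} | {L} — 7 equivalence classes.
The equivalence class containing P is {J,M,P}, of size 3.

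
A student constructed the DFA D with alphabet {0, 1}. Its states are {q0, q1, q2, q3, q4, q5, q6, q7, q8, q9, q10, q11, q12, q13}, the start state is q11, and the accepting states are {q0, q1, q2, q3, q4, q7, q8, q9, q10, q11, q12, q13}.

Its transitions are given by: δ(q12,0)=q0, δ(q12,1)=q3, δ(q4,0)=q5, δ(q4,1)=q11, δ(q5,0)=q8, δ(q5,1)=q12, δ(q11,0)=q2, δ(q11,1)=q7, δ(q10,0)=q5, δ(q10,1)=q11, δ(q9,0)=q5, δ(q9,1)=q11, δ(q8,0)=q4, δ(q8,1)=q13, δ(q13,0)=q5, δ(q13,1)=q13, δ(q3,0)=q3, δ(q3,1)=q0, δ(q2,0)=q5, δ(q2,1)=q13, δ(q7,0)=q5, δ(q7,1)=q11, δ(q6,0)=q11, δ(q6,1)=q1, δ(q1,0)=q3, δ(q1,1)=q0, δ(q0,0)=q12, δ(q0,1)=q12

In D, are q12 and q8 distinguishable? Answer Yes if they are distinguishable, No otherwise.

Yes

States {q1,q6,q9,q10} cannot be reached from the start state, so discard them.
Start with accepting vs non-accepting: {q0,q2,q3,q4,q7,q8,q11,q12,q13} | {q5}.
Split {q0,q2,q3,q4,q7,q8,q11,q12,q13} by δ(·,0) → {q0,q3,q8,q11,q12} and {q2,q4,q7,q13}.
On input 0, block {q0,q3,q8,q11,q12} splits into {q0,q3,q12} and {q8,q11}.
Refine {q2,q4,q7,q13} on symbol 1: members go to different blocks, giving {q2,q13} and {q4,q7}.
Split {q8,q11} by δ(·,0) → {q8} and {q11}.
No further refinement is possible. Final partition (6 blocks): {q0,q3,q12} | {q5} | {q2,q13} | {q8} | {q4,q7} | {q11}.
q12 and q8 end up in different blocks, so they are distinguishable. For instance, the string '00' is accepted from only q12.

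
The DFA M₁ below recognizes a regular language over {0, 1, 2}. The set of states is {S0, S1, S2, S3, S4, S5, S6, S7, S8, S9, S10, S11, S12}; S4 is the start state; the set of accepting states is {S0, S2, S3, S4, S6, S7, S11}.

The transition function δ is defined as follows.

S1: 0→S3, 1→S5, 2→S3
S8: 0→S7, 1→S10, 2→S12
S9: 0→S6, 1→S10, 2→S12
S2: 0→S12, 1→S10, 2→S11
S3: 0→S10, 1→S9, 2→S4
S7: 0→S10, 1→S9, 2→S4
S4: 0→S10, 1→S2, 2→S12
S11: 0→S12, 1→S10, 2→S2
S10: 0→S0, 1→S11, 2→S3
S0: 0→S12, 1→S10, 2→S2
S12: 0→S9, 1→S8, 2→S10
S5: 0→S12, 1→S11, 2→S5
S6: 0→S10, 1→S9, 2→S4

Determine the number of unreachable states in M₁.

2

No path from S4 leads to S1, S5; the other 11 states are all reachable.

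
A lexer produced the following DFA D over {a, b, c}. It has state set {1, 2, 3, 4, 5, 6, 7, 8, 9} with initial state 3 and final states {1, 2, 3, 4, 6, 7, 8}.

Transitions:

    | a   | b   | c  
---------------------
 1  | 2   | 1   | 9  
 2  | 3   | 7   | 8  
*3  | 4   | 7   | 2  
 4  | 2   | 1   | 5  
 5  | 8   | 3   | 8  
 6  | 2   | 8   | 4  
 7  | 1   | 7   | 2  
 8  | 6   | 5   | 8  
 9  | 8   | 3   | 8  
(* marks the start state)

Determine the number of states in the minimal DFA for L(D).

6

All states are reachable from the start state.
P0 = {1,2,3,4,6,7,8} | {5,9}.
Refine {1,2,3,4,6,7,8} on symbol b: members go to different blocks, giving {1,2,3,4,6,7} and {8}.
Refine {1,2,3,4,6,7} on symbol b: members go to different blocks, giving {1,2,3,4,7} and {6}.
Refine {1,2,3,4,7} on symbol c: members go to different blocks, giving {1,4} and {3,7} and {2}.
No further refinement is possible. Final partition (6 blocks): {1,4} | {5,9} | {8} | {6} | {3,7} | {2}.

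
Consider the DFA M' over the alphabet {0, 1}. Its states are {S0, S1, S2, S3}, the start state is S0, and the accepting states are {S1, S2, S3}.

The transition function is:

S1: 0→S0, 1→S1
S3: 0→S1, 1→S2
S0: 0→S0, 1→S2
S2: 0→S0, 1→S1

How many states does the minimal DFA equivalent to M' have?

States {S3} cannot be reached from the start state, so discard them.
Initial partition by acceptance: {S1,S2} | {S0}.
Stable partition: {S1,S2} | {S0} — 2 equivalence classes.

2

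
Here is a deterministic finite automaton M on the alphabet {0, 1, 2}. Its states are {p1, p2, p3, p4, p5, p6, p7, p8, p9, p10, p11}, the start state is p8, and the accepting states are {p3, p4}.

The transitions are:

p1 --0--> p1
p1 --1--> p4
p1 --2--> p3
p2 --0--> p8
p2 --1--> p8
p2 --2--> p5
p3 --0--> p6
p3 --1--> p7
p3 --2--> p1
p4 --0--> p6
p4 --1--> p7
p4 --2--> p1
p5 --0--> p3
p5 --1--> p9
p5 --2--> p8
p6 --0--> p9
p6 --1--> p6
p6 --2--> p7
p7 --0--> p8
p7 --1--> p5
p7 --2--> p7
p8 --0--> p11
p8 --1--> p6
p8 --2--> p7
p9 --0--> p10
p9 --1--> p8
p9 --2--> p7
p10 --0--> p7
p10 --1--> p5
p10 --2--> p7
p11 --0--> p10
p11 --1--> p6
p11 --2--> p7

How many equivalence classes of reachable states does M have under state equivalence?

States {p2} cannot be reached from the start state, so discard them.
Initial partition by acceptance: {p3,p4} | {p1,p5,p6,p7,p8,p9,p10,p11}.
On input 0, block {p1,p5,p6,p7,p8,p9,p10,p11} splits into {p1,p6,p7,p8,p9,p10,p11} and {p5}.
Split {p1,p6,p7,p8,p9,p10,p11} by δ(·,1) → {p6,p8,p9,p11} and {p7,p10} and {p1}.
On input 0, block {p6,p8,p9,p11} splits into {p6,p8} and {p9,p11}.
Refine {p7,p10} on symbol 0: members go to different blocks, giving {p7} and {p10}.
No further refinement is possible. Final partition (7 blocks): {p3,p4} | {p6,p8} | {p5} | {p7} | {p1} | {p9,p11} | {p10}.

7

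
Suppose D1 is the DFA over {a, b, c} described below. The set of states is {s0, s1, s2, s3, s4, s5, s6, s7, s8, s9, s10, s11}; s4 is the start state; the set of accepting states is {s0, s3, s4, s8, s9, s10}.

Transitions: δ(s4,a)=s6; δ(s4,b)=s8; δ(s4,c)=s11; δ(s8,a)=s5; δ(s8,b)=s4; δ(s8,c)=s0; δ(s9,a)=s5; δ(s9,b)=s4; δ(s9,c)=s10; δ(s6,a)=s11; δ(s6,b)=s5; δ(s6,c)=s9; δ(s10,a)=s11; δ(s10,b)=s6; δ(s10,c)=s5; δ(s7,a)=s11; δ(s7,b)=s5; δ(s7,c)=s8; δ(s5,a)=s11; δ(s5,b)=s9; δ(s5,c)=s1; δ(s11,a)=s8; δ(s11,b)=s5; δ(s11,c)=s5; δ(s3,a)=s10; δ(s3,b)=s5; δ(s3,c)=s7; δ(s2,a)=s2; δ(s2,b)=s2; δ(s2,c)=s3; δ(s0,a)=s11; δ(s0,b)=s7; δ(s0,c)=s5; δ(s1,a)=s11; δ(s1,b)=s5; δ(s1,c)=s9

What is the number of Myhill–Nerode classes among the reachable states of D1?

6

States {s2,s3} cannot be reached from the start state, so discard them.
P0 = {s0,s4,s8,s9,s10} | {s1,s5,s6,s7,s11}.
Split {s0,s4,s8,s9,s10} by δ(·,b) → {s4,s8,s9} and {s0,s10}.
Split {s4,s8,s9} by δ(·,c) → {s8,s9} and {s4}.
Refine {s1,s5,s6,s7,s11} on symbol a: members go to different blocks, giving {s1,s5,s6,s7} and {s11}.
On input b, block {s1,s5,s6,s7} splits into {s1,s6,s7} and {s5}.
No further refinement is possible. Final partition (6 blocks): {s8,s9} | {s1,s6,s7} | {s0,s10} | {s4} | {s11} | {s5}.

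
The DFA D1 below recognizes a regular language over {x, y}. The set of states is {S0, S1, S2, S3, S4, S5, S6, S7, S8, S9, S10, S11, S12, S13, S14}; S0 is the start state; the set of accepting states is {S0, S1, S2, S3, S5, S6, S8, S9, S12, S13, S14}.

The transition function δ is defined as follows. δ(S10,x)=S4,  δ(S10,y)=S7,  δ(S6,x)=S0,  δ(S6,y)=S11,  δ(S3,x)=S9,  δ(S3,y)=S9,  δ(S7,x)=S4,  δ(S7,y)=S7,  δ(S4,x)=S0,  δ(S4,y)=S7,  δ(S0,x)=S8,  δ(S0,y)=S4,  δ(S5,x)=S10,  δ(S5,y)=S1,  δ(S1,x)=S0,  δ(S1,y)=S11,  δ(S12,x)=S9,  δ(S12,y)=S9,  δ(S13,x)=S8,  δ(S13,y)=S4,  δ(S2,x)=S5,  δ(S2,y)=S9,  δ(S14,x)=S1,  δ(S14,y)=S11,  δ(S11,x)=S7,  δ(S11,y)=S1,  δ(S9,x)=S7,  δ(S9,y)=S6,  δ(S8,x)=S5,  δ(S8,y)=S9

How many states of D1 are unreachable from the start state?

BFS from S0 reaches {S0, S1, S4, S5, S6, S7, S8, S9, S10, S11}; the 5 state(s) S2, S3, S12, S13, S14 are never visited.

5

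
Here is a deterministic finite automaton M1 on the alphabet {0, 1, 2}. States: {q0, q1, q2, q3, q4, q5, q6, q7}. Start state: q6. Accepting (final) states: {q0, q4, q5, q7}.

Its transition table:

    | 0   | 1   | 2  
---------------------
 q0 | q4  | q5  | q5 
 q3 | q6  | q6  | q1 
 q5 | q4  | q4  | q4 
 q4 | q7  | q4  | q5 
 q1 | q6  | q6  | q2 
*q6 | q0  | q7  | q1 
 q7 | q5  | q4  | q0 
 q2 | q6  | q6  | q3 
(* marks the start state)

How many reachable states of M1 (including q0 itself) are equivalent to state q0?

All states are reachable from the start state.
Start with accepting vs non-accepting: {q0,q4,q5,q7} | {q1,q2,q3,q6}.
Refine {q1,q2,q3,q6} on symbol 0: members go to different blocks, giving {q1,q2,q3} and {q6}.
No further refinement is possible. Final partition (3 blocks): {q0,q4,q5,q7} | {q1,q2,q3} | {q6}.
The equivalence class containing q0 is {q0,q4,q5,q7}, of size 4.

4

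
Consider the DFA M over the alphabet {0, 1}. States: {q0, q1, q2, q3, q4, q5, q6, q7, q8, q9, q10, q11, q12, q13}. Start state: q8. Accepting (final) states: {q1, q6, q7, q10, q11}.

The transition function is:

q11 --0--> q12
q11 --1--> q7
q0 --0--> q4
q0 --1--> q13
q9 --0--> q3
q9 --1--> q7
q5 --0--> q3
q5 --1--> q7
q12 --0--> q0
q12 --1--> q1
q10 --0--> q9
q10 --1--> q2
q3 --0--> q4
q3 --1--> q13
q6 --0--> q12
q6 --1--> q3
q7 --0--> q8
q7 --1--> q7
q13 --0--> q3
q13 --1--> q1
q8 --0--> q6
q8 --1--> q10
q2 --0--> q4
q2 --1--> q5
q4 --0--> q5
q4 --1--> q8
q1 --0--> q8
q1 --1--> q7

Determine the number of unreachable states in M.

1

Starting at q8 and following transitions, the reachable set is {q0, q1, q2, q3, q4, q5, q6, q7, q8, q9, q10, q12, q13}. That leaves q11 unreachable — 1 in total.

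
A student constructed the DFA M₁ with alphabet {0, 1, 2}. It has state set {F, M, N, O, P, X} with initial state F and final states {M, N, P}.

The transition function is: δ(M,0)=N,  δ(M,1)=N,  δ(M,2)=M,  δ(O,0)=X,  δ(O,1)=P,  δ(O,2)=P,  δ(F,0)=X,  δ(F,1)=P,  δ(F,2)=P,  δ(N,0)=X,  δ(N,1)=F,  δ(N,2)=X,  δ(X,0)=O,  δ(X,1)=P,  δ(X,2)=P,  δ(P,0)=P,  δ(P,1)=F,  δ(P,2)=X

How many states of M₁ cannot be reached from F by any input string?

BFS from F reaches {F, O, P, X}; the 2 state(s) M, N are never visited.

2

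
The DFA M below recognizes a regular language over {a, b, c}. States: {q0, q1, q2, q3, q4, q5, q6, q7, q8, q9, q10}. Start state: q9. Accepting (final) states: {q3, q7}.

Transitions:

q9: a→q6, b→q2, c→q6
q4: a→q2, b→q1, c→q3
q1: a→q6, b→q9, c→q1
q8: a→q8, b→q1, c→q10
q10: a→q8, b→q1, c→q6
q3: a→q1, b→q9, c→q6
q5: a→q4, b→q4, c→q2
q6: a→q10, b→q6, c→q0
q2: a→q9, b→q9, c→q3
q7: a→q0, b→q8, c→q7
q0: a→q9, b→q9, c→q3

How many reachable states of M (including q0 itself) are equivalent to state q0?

States {q4,q5,q7} cannot be reached from the start state, so discard them.
Start with accepting vs non-accepting: {q3} | {q0,q1,q2,q6,q8,q9,q10}.
On input c, block {q0,q1,q2,q6,q8,q9,q10} splits into {q1,q6,q8,q9,q10} and {q0,q2}.
Split {q1,q6,q8,q9,q10} by δ(·,b) → {q1,q6,q8,q10} and {q9}.
On input b, block {q1,q6,q8,q10} splits into {q6,q8,q10} and {q1}.
Split {q6,q8,q10} by δ(·,b) → {q8,q10} and {q6}.
Split {q8,q10} by δ(·,c) → {q8} and {q10}.
The partition is now stable with 7 blocks: {q3} | {q8} | {q0,q2} | {q9} | {q1} | {q6} | {q10}.
State q0 belongs to the block {q0,q2}, which has 2 states.

2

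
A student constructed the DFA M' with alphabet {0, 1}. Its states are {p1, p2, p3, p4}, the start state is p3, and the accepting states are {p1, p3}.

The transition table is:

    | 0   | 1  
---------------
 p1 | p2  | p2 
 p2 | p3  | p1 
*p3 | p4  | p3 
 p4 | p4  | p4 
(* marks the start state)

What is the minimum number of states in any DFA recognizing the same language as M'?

First remove the unreachable states {p1,p2}; 2 states remain.
P0 = {p3} | {p4}.
Stable partition: {p3} | {p4} — 2 equivalence classes.

2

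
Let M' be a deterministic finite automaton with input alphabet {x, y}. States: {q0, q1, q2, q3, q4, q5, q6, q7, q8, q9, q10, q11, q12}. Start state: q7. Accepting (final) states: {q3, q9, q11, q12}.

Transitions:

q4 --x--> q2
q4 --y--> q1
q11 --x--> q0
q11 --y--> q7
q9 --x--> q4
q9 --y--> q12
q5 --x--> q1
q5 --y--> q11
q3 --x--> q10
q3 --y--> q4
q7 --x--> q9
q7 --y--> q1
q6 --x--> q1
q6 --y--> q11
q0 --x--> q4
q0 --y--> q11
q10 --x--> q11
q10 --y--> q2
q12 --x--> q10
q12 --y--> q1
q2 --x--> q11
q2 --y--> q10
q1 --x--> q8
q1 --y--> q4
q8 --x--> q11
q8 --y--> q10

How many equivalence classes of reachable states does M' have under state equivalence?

Reachable states from the start: {q0,q1,q2,q4,q7,q8,q9,q10,q11,q12}. Unreachable: {q3,q5,q6} — drop them.
P0 = {q9,q11,q12} | {q0,q1,q2,q4,q7,q8,q10}.
Refine {q9,q11,q12} on symbol y: members go to different blocks, giving {q11,q12} and {q9}.
Refine {q0,q1,q2,q4,q7,q8,q10} on symbol x: members go to different blocks, giving {q0,q1,q4} and {q2,q8,q10} and {q7}.
Refine {q11,q12} on symbol x: members go to different blocks, giving {q11} and {q12}.
Refine {q0,q1,q4} on symbol x: members go to different blocks, giving {q1,q4} and {q0}.
No further refinement is possible. Final partition (7 blocks): {q11} | {q1,q4} | {q9} | {q2,q8,q10} | {q7} | {q12} | {q0}.

7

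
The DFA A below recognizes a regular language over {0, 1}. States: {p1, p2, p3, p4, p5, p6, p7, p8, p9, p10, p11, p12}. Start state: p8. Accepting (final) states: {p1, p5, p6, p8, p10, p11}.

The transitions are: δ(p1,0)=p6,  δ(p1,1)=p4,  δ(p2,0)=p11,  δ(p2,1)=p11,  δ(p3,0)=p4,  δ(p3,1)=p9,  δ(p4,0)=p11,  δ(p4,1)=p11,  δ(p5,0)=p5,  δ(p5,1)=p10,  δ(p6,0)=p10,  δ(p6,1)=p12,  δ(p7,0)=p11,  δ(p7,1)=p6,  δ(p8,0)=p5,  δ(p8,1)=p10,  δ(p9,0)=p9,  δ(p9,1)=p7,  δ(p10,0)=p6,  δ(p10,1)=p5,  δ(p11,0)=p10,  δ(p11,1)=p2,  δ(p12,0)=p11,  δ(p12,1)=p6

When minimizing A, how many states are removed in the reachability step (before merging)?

5

Starting at p8 and following transitions, the reachable set is {p2, p5, p6, p8, p10, p11, p12}. That leaves p1, p3, p4, p7, p9 unreachable — 5 in total.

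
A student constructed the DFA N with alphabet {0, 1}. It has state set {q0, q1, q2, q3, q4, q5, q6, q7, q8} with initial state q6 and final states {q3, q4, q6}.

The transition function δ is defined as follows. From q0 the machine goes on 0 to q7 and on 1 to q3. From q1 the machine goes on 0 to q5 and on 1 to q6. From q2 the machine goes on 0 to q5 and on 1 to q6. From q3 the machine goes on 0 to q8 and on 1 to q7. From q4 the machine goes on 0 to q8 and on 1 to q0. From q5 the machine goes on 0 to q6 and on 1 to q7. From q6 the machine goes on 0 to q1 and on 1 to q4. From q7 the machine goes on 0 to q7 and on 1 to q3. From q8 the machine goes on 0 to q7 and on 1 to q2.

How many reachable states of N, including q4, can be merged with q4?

P0 = {q3,q4,q6} | {q0,q1,q2,q5,q7,q8}.
On input 1, block {q3,q4,q6} splits into {q3,q4} and {q6}.
Refine {q0,q1,q2,q5,q7,q8} on symbol 0: members go to different blocks, giving {q0,q1,q2,q7,q8} and {q5}.
Split {q0,q1,q2,q7,q8} by δ(·,0) → {q0,q7,q8} and {q1,q2}.
Refine {q0,q7,q8} on symbol 1: members go to different blocks, giving {q0,q7} and {q8}.
The partition is now stable with 6 blocks: {q3,q4} | {q0,q7} | {q6} | {q5} | {q1,q2} | {q8}.
The equivalence class containing q4 is {q3,q4}, of size 2.

2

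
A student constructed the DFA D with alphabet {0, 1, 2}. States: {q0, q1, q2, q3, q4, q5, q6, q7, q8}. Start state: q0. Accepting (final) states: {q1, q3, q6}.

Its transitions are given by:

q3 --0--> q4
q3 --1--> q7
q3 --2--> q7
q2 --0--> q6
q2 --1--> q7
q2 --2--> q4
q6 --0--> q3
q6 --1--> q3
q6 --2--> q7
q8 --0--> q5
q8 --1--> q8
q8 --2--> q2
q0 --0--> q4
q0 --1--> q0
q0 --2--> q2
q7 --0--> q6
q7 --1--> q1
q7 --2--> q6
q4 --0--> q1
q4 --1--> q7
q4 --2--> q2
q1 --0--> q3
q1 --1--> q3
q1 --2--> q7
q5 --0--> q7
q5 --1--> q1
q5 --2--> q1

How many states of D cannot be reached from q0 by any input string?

2

No path from q0 leads to q5, q8; the other 7 states are all reachable.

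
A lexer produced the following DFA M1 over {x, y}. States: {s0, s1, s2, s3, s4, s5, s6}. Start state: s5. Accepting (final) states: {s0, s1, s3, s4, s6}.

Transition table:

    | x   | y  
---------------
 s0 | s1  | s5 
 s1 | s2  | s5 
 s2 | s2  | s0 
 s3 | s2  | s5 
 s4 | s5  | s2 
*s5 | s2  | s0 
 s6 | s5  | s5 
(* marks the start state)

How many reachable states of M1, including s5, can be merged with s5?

2

States {s3,s4,s6} cannot be reached from the start state, so discard them.
Start with accepting vs non-accepting: {s0,s1} | {s2,s5}.
Refine {s0,s1} on symbol x: members go to different blocks, giving {s0} and {s1}.
No further refinement is possible. Final partition (3 blocks): {s0} | {s2,s5} | {s1}.
State s5 belongs to the block {s2,s5}, which has 2 states.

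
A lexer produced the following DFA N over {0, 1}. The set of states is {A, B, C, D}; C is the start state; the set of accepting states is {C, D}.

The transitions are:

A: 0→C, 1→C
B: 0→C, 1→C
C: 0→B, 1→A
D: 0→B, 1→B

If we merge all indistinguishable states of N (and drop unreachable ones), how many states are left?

States {D} cannot be reached from the start state, so discard them.
Initial partition by acceptance: {C} | {A,B}.
The partition is now stable with 2 blocks: {C} | {A,B}.

2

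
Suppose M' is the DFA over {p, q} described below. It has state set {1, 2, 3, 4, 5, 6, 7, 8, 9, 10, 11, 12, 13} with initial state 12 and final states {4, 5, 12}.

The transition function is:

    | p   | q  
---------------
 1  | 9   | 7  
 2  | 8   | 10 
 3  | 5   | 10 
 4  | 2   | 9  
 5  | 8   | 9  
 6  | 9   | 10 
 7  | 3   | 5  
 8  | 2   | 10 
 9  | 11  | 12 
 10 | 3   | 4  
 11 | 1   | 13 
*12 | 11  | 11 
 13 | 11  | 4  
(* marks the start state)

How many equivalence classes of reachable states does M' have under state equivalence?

9

First remove the unreachable states {6}; 12 states remain.
P0 = {4,5,12} | {1,2,3,7,8,9,10,11,13}.
Refine {1,2,3,7,8,9,10,11,13} on symbol p: members go to different blocks, giving {1,2,7,8,9,10,11,13} and {3}.
Refine {1,2,7,8,9,10,11,13} on symbol p: members go to different blocks, giving {1,2,8,9,11,13} and {7,10}.
Split {1,2,8,9,11,13} by δ(·,q) → {1,2,8} and {9,13} and {11}.
Refine {4,5,12} on symbol p: members go to different blocks, giving {4,5} and {12}.
On input p, block {1,2,8} splits into {2,8} and {1}.
Split {9,13} by δ(·,q) → {9} and {13}.
No further refinement is possible. Final partition (9 blocks): {4,5} | {2,8} | {3} | {7,10} | {9} | {11} | {12} | {1} | {13}.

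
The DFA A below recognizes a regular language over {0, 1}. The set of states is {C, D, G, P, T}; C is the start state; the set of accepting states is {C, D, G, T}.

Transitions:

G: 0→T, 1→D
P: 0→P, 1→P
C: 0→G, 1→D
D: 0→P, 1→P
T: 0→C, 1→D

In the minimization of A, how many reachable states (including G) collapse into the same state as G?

Initial partition by acceptance: {C,D,G,T} | {P}.
Refine {C,D,G,T} on symbol 0: members go to different blocks, giving {C,G,T} and {D}.
Stable partition: {C,G,T} | {P} | {D} — 3 equivalence classes.
State G belongs to the block {C,G,T}, which has 3 states.

3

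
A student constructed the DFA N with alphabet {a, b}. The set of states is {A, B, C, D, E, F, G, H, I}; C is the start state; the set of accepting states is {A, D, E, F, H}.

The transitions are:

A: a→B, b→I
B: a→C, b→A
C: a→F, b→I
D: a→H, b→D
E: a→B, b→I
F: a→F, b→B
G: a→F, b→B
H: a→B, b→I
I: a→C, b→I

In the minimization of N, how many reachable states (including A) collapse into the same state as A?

1

Reachable states from the start: {A,B,C,F,I}. Unreachable: {D,E,G,H} — drop them.
Initial partition by acceptance: {A,F} | {B,C,I}.
Refine {A,F} on symbol a: members go to different blocks, giving {A} and {F}.
On input a, block {B,C,I} splits into {B,I} and {C}.
On input b, block {B,I} splits into {B} and {I}.
No further refinement is possible. Final partition (5 blocks): {A} | {B} | {F} | {C} | {I}.
State A belongs to the block {A}, which has 1 states.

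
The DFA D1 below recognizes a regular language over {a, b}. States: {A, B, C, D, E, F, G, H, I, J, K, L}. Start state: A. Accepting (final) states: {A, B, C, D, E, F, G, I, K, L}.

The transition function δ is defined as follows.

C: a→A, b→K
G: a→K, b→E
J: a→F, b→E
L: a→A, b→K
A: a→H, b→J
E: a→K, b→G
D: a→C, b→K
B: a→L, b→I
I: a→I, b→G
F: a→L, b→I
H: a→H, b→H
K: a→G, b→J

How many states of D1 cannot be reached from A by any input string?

3

BFS from A reaches {A, E, F, G, H, I, J, K, L}; the 3 state(s) B, C, D are never visited.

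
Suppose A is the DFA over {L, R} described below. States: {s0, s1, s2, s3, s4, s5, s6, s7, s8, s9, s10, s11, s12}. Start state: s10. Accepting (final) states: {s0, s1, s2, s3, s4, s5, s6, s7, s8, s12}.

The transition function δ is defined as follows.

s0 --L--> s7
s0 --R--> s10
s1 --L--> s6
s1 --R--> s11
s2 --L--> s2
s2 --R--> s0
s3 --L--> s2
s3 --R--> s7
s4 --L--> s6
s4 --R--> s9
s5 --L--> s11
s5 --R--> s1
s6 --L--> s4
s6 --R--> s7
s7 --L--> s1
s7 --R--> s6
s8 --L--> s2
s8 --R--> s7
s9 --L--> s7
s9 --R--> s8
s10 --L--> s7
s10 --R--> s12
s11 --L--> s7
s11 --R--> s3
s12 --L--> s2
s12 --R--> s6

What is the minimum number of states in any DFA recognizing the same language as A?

5

First remove the unreachable states {s5}; 12 states remain.
P0 = {s0,s1,s2,s3,s4,s6,s7,s8,s12} | {s9,s10,s11}.
On input R, block {s0,s1,s2,s3,s4,s6,s7,s8,s12} splits into {s2,s3,s6,s7,s8,s12} and {s0,s1,s4}.
Split {s2,s3,s6,s7,s8,s12} by δ(·,L) → {s2,s3,s8,s12} and {s6,s7}.
Split {s2,s3,s8,s12} by δ(·,R) → {s3,s8,s12} and {s2}.
The partition is now stable with 5 blocks: {s3,s8,s12} | {s9,s10,s11} | {s0,s1,s4} | {s6,s7} | {s2}.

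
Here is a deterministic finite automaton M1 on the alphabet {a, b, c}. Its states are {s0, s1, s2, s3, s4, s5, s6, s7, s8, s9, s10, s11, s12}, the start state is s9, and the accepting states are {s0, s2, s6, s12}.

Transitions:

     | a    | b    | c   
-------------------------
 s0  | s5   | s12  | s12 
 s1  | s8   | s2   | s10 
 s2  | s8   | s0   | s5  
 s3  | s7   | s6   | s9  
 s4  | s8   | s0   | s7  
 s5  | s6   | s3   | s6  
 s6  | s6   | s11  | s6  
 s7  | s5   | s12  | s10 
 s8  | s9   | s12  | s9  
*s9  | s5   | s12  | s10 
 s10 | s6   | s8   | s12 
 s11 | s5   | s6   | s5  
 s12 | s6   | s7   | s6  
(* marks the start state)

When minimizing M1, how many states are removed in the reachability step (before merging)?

Starting at s9 and following transitions, the reachable set is {s3, s5, s6, s7, s8, s9, s10, s11, s12}. That leaves s0, s1, s2, s4 unreachable — 4 in total.

4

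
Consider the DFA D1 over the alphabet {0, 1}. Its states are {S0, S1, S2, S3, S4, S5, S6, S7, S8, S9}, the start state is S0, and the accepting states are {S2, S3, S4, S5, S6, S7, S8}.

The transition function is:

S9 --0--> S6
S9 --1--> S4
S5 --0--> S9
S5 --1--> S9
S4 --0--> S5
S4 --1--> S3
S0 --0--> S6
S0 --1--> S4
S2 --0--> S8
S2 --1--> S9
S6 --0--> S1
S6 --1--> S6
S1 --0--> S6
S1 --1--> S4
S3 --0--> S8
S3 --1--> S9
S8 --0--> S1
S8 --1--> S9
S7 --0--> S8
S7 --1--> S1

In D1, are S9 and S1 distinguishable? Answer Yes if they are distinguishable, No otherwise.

No

States {S2,S7} cannot be reached from the start state, so discard them.
Start with accepting vs non-accepting: {S3,S4,S5,S6,S8} | {S0,S1,S9}.
On input 0, block {S3,S4,S5,S6,S8} splits into {S5,S6,S8} and {S3,S4}.
Split {S5,S6,S8} by δ(·,1) → {S5,S8} and {S6}.
On input 1, block {S3,S4} splits into {S3} and {S4}.
No further refinement is possible. Final partition (5 blocks): {S5,S8} | {S0,S1,S9} | {S3} | {S6} | {S4}.
S9 and S1 lie in the same block of the stable partition, so they are equivalent — no string distinguishes them.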